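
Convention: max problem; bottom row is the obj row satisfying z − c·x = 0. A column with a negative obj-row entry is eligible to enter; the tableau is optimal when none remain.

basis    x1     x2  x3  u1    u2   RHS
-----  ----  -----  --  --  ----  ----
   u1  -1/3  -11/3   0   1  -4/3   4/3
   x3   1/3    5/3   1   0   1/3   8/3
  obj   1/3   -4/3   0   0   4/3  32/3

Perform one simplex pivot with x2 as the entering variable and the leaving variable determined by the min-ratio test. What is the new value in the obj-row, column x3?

4/5

Ratio test on column x2 — row 1: entry -11/3 ≤ 0; row 2: (8/3)/(5/3) = 8/5. Minimum is 8/5 at row 2 (x3 leaves); pivot element 5/3.
Divide row 2 by 5/3; eliminate column x2 from the other rows.
obj-row update in column x3: 0 − (-4/3)·(3/5) = 4/5.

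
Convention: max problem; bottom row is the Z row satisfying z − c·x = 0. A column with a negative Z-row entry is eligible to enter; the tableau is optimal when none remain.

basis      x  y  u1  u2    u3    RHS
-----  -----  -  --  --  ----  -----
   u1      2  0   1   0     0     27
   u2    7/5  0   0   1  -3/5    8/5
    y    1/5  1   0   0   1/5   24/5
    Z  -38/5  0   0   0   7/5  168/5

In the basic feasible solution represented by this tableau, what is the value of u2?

8/5

u2 is basic (row 2); its value is the RHS of that row, 8/5.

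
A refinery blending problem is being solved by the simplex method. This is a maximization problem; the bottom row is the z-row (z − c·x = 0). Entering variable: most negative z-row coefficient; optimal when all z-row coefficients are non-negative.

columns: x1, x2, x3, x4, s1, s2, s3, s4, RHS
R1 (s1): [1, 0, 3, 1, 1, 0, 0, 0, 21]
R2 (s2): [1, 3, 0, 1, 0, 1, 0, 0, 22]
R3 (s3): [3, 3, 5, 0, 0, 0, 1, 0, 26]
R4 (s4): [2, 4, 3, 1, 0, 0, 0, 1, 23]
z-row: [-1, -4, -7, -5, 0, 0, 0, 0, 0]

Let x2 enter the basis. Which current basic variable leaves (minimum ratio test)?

s4

Column x2 entries and ratios — s1: 0 ≤ 0, skip; s2: 22/3 = 22/3; s3: 26/3 = 26/3; s4: 23/4 = 23/4.
Smallest ratio is 23/4 in the row of s4, so s4 leaves.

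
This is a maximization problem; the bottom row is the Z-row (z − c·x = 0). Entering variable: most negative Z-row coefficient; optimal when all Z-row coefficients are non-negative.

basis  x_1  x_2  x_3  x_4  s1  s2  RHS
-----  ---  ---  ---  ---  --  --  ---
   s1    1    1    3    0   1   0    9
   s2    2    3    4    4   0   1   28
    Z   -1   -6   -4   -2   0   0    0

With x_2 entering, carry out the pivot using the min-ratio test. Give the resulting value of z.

54

Ratio test on column x_2 — row 1: 9/1 = 9; row 2: 28/3 = 28/3. Minimum is 9 at row 1 (s1 leaves); pivot element 1.
Pivot on row 1; the Z-row RHS becomes 0 − (-6)·9 = 54.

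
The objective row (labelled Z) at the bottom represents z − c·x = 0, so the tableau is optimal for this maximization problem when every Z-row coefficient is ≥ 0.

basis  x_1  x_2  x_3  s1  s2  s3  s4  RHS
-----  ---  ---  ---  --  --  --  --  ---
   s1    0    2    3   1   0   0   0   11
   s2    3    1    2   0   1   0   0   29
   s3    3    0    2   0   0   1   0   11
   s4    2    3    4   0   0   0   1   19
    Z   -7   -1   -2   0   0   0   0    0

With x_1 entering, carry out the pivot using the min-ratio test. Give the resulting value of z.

Ratio test on column x_1 — row 1: entry 0 ≤ 0; row 2: 29/3 = 29/3; row 3: 11/3 = 11/3; row 4: 19/2 = 19/2. Minimum is 11/3 at row 3 (s3 leaves); pivot element 3.
Pivot on row 3; the Z-row RHS becomes 0 − (-7)·(11/3) = 77/3.

77/3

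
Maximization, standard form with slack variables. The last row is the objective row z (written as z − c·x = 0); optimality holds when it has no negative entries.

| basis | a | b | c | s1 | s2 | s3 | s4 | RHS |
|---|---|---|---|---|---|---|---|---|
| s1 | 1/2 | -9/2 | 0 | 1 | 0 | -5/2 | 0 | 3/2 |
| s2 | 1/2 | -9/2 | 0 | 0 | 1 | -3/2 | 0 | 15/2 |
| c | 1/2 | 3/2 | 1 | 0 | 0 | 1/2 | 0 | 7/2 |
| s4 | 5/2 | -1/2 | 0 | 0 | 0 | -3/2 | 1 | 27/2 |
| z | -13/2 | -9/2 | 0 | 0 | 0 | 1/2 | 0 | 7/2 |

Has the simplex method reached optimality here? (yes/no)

The z-row has a negative entry -13/2 in column a, so it is not optimal.

no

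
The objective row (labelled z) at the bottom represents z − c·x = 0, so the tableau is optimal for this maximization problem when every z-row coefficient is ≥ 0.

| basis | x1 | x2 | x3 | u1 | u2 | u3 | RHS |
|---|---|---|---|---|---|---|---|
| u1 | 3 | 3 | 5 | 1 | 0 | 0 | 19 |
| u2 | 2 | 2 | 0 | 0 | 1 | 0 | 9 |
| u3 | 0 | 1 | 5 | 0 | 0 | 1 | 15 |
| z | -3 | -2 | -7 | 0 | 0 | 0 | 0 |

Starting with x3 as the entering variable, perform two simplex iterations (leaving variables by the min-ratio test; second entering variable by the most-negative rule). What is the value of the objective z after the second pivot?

Ratio test on column x3 — row 1: 19/5 = 19/5; row 2: entry 0 ≤ 0; row 3: 15/5 = 3. Minimum is 3 at row 3 (u3 leaves); pivot element 5.
Pivot on row 3; the z-row RHS becomes 0 − (-7)·3 = 21.
Next entering variable (most negative z-row entry -3): x1.
Ratio test on column x1 — row 1: 4/3 = 4/3; row 2: 9/2 = 9/2; row 3: entry 0 ≤ 0. Minimum is 4/3 at row 1 (u1 leaves); pivot element 3.
After the second pivot the z-row RHS is 21 − (-3)·(4/3) = 25.

25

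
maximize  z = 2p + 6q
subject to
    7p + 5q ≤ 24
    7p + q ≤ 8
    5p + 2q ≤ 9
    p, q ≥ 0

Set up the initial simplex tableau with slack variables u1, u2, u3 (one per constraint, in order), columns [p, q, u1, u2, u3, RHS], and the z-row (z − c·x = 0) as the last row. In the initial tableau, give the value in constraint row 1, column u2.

0

Slack u2 belongs to constraint 2; its column is the unit vector e_2, so the entry in row 1 is 0.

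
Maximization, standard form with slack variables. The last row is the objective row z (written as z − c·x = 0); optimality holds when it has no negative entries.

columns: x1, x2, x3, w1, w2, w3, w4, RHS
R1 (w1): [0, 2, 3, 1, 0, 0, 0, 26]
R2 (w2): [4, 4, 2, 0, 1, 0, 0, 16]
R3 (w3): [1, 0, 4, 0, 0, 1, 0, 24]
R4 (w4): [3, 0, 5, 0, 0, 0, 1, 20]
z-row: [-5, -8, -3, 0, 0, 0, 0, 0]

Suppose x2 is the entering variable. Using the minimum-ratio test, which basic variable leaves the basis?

w2

Column x2 entries and ratios — w1: 26/2 = 13; w2: 16/4 = 4; w3: 0 ≤ 0, skip; w4: 0 ≤ 0, skip.
Smallest ratio is 4 in the row of w2, so w2 leaves.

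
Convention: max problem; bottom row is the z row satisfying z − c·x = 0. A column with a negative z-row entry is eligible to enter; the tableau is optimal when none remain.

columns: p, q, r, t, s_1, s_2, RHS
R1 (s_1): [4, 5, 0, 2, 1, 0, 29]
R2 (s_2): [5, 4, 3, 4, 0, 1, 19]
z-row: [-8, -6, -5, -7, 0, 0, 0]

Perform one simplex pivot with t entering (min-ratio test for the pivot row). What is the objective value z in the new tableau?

133/4

Ratio test on column t — row 1: 29/2 = 29/2; row 2: 19/4 = 19/4. Minimum is 19/4 at row 2 (s_2 leaves); pivot element 4.
Pivot on row 2; the z-row RHS becomes 0 − (-7)·(19/4) = 133/4.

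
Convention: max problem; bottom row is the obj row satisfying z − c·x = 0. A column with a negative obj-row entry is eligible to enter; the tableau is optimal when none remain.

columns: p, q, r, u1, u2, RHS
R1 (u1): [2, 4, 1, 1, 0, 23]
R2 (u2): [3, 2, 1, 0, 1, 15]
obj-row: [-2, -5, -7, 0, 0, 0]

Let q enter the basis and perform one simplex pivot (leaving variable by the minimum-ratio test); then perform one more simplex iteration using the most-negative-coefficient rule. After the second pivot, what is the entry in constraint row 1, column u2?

Ratio test on column q — row 1: 23/4 = 23/4; row 2: 15/2 = 15/2. Minimum is 23/4 at row 1 (u1 leaves); pivot element 4.
Divide row 1 by 4; eliminate column q from the other rows.
Second iteration: most negative obj-row entry is -23/4 in column r, so r enters.
Ratio test on column r — row 1: (23/4)/(1/4) = 23; row 2: (7/2)/(1/2) = 7. Minimum is 7 at row 2 (u2 leaves); pivot element 1/2.
Divide row 2 by 1/2; eliminate column r from the other rows.
After both pivots, the entry at constraint row 1, column u2 is -1/2.

-1/2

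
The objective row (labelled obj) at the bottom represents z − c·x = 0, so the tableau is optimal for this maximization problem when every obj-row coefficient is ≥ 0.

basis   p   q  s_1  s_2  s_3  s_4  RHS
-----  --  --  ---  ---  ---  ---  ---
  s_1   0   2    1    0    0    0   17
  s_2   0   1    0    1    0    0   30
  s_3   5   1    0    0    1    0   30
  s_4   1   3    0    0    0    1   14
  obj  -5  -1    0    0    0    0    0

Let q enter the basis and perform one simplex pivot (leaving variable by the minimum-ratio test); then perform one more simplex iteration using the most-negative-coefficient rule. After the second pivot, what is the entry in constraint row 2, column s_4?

Ratio test on column q — row 1: 17/2 = 17/2; row 2: 30/1 = 30; row 3: 30/1 = 30; row 4: 14/3 = 14/3. Minimum is 14/3 at row 4 (s_4 leaves); pivot element 3.
Divide row 4 by 3; eliminate column q from the other rows.
Second iteration: most negative obj-row entry is -14/3 in column p, so p enters.
Ratio test on column p — row 1: entry -2/3 ≤ 0; row 2: entry -1/3 ≤ 0; row 3: (76/3)/(14/3) = 38/7; row 4: (14/3)/(1/3) = 14. Minimum is 38/7 at row 3 (s_3 leaves); pivot element 14/3.
Divide row 3 by 14/3; eliminate column p from the other rows.
After both pivots, the entry at constraint row 2, column s_4 is -5/14.

-5/14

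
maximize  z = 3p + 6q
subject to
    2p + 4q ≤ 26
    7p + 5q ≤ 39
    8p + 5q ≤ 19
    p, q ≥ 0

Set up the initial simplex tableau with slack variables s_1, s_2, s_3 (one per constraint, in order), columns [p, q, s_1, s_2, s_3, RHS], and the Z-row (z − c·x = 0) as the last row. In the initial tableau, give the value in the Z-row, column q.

The Z-row carries the negated objective coefficients: the q entry is -6.

-6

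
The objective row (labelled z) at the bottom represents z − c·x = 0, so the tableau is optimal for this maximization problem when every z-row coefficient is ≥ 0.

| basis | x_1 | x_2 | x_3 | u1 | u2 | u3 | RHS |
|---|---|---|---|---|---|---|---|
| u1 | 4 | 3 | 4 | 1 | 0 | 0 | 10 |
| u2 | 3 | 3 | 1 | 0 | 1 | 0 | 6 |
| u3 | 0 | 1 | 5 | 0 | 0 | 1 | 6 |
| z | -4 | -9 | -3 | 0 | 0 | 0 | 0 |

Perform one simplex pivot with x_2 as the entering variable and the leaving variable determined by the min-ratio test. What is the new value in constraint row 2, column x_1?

Ratio test on column x_2 — row 1: 10/3 = 10/3; row 2: 6/3 = 2; row 3: 6/1 = 6. Minimum is 2 at row 2 (u2 leaves); pivot element 3.
Divide row 2 by 3; eliminate column x_2 from the other rows.
In the new row 2, the x_1 entry is the old entry divided by the pivot: 3/3 = 1.

1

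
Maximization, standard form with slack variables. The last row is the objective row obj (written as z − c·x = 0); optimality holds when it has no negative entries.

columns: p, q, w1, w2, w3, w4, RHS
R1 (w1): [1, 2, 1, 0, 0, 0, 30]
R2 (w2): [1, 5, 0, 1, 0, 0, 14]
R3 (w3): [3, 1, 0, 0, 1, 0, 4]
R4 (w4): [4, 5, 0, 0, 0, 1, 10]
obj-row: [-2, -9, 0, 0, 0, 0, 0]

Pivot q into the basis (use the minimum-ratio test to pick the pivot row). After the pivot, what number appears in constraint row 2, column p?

Ratio test on column q — row 1: 30/2 = 15; row 2: 14/5 = 14/5; row 3: 4/1 = 4; row 4: 10/5 = 2. Minimum is 2 at row 4 (w4 leaves); pivot element 5.
Divide row 4 by 5; eliminate column q from the other rows.
Row 2 update in column p: 1 − 5·(4/5) = -3.

-3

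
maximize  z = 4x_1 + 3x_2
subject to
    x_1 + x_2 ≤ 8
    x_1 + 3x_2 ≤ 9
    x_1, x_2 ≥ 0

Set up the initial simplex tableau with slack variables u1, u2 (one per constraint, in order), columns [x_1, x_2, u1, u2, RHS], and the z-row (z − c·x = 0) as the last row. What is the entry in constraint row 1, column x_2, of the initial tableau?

Constraint 1 has coefficient 1 on x_2.

1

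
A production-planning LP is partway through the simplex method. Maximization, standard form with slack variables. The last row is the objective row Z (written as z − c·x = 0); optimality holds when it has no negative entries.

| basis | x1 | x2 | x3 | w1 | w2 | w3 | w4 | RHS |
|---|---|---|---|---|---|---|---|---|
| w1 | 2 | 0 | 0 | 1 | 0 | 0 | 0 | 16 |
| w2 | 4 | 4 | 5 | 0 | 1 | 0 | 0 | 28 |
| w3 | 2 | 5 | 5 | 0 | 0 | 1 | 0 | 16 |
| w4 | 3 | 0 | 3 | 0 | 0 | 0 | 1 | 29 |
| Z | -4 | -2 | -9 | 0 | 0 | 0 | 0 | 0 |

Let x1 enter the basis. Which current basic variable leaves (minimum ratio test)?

Column x1 entries and ratios — w1: 16/2 = 8; w2: 28/4 = 7; w3: 16/2 = 8; w4: 29/3 = 29/3.
Smallest ratio is 7 in the row of w2, so w2 leaves.

w2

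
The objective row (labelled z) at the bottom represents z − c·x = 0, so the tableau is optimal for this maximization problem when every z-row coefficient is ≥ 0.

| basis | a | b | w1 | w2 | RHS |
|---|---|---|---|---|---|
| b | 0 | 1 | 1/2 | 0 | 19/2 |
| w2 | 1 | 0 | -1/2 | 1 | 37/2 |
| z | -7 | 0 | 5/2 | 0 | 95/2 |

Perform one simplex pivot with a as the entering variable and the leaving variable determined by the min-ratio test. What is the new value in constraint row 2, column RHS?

Ratio test on column a — row 1: entry 0 ≤ 0; row 2: (37/2)/1 = 37/2. Minimum is 37/2 at row 2 (w2 leaves); pivot element 1.
Divide row 2 by 1; eliminate column a from the other rows.
In the new row 2, the RHS entry is the old entry divided by the pivot: (37/2)/1 = 37/2.

37/2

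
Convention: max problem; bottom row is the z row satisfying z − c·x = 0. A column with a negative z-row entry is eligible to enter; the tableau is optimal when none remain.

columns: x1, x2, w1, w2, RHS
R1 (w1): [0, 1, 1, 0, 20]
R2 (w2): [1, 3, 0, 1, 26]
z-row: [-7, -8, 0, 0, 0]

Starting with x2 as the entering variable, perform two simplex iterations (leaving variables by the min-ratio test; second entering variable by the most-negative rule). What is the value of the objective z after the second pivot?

182

Ratio test on column x2 — row 1: 20/1 = 20; row 2: 26/3 = 26/3. Minimum is 26/3 at row 2 (w2 leaves); pivot element 3.
Pivot on row 2; the z-row RHS becomes 0 − (-8)·(26/3) = 208/3.
Next entering variable (most negative z-row entry -13/3): x1.
Ratio test on column x1 — row 1: entry -1/3 ≤ 0; row 2: (26/3)/(1/3) = 26. Minimum is 26 at row 2 (x2 leaves); pivot element 1/3.
After the second pivot the z-row RHS is 208/3 − (-13/3)·26 = 182.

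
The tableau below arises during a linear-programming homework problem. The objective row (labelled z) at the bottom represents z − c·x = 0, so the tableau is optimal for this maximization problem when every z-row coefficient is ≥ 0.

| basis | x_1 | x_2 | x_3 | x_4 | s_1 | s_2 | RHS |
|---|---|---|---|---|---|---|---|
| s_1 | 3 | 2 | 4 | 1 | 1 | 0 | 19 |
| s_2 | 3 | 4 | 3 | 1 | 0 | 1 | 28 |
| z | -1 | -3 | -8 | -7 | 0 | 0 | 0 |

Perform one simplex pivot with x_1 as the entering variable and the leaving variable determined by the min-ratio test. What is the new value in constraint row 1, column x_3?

Ratio test on column x_1 — row 1: 19/3 = 19/3; row 2: 28/3 = 28/3. Minimum is 19/3 at row 1 (s_1 leaves); pivot element 3.
Divide row 1 by 3; eliminate column x_1 from the other rows.
In the new row 1, the x_3 entry is the old entry divided by the pivot: 4/3 = 4/3.

4/3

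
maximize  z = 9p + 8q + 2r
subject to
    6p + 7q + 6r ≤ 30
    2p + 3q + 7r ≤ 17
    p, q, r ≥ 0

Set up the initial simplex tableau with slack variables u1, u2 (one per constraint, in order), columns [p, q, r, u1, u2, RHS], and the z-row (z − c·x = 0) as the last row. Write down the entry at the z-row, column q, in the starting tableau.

-8

The z-row carries the negated objective coefficients: the q entry is -8.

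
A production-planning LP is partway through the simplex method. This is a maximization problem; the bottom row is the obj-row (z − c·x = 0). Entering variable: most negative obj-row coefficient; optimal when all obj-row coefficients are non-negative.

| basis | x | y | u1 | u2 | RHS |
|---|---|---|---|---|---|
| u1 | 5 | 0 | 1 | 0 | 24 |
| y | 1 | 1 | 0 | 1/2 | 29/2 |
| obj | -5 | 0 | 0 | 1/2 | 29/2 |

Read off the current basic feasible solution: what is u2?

0

u2 is not in the basis, so in the current basic feasible solution u2 = 0.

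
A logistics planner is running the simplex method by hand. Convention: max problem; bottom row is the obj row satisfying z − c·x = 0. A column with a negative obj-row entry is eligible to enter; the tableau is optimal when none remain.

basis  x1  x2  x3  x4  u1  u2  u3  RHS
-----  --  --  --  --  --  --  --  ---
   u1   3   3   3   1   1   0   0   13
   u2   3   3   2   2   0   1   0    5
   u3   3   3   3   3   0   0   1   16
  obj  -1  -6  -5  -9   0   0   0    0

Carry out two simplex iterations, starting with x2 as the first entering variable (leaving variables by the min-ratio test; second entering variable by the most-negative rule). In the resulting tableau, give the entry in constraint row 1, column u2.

-1/2

Ratio test on column x2 — row 1: 13/3 = 13/3; row 2: 5/3 = 5/3; row 3: 16/3 = 16/3. Minimum is 5/3 at row 2 (u2 leaves); pivot element 3.
Divide row 2 by 3; eliminate column x2 from the other rows.
Second iteration: most negative obj-row entry is -5 in column x4, so x4 enters.
Ratio test on column x4 — row 1: entry -1 ≤ 0; row 2: (5/3)/(2/3) = 5/2; row 3: 11/1 = 11. Minimum is 5/2 at row 2 (x2 leaves); pivot element 2/3.
Divide row 2 by 2/3; eliminate column x4 from the other rows.
After both pivots, the entry at constraint row 1, column u2 is -1/2.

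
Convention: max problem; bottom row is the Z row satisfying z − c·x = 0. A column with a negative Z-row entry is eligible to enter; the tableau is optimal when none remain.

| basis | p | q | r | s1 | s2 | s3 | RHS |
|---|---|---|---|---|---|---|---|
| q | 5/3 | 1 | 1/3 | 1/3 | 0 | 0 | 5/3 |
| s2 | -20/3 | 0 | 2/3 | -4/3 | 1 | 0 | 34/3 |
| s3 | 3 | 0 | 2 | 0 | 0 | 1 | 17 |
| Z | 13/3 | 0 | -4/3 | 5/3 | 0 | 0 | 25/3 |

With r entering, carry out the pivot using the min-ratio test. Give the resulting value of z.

15

Ratio test on column r — row 1: (5/3)/(1/3) = 5; row 2: (34/3)/(2/3) = 17; row 3: 17/2 = 17/2. Minimum is 5 at row 1 (q leaves); pivot element 1/3.
Pivot on row 1; the Z-row RHS becomes 25/3 − (-4/3)·5 = 15.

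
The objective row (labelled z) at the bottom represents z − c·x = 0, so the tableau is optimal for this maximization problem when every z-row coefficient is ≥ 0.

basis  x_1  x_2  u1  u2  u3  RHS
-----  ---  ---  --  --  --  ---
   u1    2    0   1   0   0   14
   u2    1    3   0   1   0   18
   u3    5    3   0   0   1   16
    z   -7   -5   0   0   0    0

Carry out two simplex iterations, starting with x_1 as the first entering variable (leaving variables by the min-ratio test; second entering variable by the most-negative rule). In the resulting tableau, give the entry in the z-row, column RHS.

Ratio test on column x_1 — row 1: 14/2 = 7; row 2: 18/1 = 18; row 3: 16/5 = 16/5. Minimum is 16/5 at row 3 (u3 leaves); pivot element 5.
Divide row 3 by 5; eliminate column x_1 from the other rows.
Second iteration: most negative z-row entry is -4/5 in column x_2, so x_2 enters.
Ratio test on column x_2 — row 1: entry -6/5 ≤ 0; row 2: (74/5)/(12/5) = 37/6; row 3: (16/5)/(3/5) = 16/3. Minimum is 16/3 at row 3 (x_1 leaves); pivot element 3/5.
Divide row 3 by 3/5; eliminate column x_2 from the other rows.
After both pivots, the entry at the z-row, column RHS is 80/3.

80/3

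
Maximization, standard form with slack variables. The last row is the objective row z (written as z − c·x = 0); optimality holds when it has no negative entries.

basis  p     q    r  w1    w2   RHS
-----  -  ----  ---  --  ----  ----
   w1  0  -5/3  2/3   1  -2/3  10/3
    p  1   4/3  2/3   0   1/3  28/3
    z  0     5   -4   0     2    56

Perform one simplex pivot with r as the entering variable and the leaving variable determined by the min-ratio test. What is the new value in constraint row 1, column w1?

Ratio test on column r — row 1: (10/3)/(2/3) = 5; row 2: (28/3)/(2/3) = 14. Minimum is 5 at row 1 (w1 leaves); pivot element 2/3.
Divide row 1 by 2/3; eliminate column r from the other rows.
In the new row 1, the w1 entry is the old entry divided by the pivot: 1/(2/3) = 3/2.

3/2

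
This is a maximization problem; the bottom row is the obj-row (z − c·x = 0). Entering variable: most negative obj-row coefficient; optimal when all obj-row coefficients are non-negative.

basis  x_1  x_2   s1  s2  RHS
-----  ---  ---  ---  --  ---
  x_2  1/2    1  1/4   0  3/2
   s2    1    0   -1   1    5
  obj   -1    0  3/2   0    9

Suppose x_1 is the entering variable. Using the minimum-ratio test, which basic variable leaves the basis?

Column x_1 entries and ratios — x_2: (3/2)/(1/2) = 3; s2: 5/1 = 5.
Smallest ratio is 3 in the row of x_2, so x_2 leaves.

x_2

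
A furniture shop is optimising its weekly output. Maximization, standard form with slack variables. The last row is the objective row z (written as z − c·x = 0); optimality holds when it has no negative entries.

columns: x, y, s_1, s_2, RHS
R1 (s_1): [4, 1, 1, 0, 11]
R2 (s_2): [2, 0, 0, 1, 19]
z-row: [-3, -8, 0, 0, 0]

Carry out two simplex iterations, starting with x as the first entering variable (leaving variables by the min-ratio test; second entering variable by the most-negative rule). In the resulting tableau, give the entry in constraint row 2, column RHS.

Ratio test on column x — row 1: 11/4 = 11/4; row 2: 19/2 = 19/2. Minimum is 11/4 at row 1 (s_1 leaves); pivot element 4.
Divide row 1 by 4; eliminate column x from the other rows.
Second iteration: most negative z-row entry is -29/4 in column y, so y enters.
Ratio test on column y — row 1: (11/4)/(1/4) = 11; row 2: entry -1/2 ≤ 0. Minimum is 11 at row 1 (x leaves); pivot element 1/4.
Divide row 1 by 1/4; eliminate column y from the other rows.
After both pivots, the entry at constraint row 2, column RHS is 19.

19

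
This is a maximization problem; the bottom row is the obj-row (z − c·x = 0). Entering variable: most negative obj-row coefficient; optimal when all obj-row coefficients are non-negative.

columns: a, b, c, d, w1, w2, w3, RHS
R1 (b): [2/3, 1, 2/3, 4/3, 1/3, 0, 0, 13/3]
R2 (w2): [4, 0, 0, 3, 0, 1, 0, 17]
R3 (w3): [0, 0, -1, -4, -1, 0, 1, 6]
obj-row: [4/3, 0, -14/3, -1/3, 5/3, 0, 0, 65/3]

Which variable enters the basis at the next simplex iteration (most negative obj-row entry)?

c

Negative obj-row entries: c: -14/3, d: -1/3.
The most negative is -14/3 in column c, so c enters.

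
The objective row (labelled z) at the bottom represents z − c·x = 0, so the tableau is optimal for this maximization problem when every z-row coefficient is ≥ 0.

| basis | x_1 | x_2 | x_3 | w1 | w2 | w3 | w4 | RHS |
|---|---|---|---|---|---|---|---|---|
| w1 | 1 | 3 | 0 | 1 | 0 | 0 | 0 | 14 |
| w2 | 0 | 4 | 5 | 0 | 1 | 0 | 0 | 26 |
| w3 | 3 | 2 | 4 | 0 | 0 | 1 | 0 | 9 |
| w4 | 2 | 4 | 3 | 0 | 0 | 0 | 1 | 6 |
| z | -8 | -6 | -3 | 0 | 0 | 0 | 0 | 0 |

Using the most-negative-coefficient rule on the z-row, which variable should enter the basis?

x_1

Negative z-row entries: x_1: -8, x_2: -6, x_3: -3.
The most negative is -8 in column x_1, so x_1 enters.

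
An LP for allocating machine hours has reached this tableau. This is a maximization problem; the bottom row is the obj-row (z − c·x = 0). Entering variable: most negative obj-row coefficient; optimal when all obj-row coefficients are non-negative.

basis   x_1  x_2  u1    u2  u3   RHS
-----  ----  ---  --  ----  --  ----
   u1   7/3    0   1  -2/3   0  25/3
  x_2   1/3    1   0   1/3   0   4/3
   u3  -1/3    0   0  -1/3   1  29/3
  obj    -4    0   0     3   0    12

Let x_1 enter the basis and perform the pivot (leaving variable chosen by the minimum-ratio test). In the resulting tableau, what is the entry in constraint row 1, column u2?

Ratio test on column x_1 — row 1: (25/3)/(7/3) = 25/7; row 2: (4/3)/(1/3) = 4; row 3: entry -1/3 ≤ 0. Minimum is 25/7 at row 1 (u1 leaves); pivot element 7/3.
Divide row 1 by 7/3; eliminate column x_1 from the other rows.
In the new row 1, the u2 entry is the old entry divided by the pivot: (-2/3)/(7/3) = -2/7.

-2/7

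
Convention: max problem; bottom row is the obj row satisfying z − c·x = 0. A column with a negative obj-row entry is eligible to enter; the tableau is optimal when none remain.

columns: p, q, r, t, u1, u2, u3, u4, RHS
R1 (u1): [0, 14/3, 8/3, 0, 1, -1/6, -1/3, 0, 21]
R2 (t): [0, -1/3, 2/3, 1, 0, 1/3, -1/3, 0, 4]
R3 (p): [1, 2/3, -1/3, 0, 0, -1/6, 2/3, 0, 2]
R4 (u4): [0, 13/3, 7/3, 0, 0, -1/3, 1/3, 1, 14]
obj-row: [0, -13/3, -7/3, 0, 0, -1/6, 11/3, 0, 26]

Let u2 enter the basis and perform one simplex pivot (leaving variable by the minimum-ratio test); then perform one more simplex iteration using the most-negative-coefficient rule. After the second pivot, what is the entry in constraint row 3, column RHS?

Ratio test on column u2 — row 1: entry -1/6 ≤ 0; row 2: 4/(1/3) = 12; row 3: entry -1/6 ≤ 0; row 4: entry -1/3 ≤ 0. Minimum is 12 at row 2 (t leaves); pivot element 1/3.
Divide row 2 by 1/3; eliminate column u2 from the other rows.
Second iteration: most negative obj-row entry is -9/2 in column q, so q enters.
Ratio test on column q — row 1: 23/(9/2) = 46/9; row 2: entry -1 ≤ 0; row 3: 4/(1/2) = 8; row 4: 18/4 = 9/2. Minimum is 9/2 at row 4 (u4 leaves); pivot element 4.
Divide row 4 by 4; eliminate column q from the other rows.
After both pivots, the entry at constraint row 3, column RHS is 7/4.

7/4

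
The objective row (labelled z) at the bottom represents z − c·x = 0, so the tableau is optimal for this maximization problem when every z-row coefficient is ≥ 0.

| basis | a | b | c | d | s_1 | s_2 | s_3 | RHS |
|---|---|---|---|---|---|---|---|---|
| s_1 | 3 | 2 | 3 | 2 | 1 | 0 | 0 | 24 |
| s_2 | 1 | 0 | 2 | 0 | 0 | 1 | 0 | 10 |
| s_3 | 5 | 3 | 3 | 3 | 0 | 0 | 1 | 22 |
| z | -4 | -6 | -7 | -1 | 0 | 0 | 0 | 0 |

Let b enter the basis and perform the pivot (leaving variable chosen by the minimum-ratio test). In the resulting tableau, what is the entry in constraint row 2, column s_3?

0

Ratio test on column b — row 1: 24/2 = 12; row 2: entry 0 ≤ 0; row 3: 22/3 = 22/3. Minimum is 22/3 at row 3 (s_3 leaves); pivot element 3.
Divide row 3 by 3; eliminate column b from the other rows.
Row 2 update in column s_3: 0 − 0·(1/3) = 0.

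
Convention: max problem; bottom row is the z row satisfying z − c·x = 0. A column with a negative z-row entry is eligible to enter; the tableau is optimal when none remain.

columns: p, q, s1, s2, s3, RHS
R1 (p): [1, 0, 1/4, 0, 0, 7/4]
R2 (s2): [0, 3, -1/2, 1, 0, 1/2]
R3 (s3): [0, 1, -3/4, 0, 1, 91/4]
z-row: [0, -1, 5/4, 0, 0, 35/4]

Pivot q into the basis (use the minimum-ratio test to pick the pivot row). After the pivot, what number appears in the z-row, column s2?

1/3

Ratio test on column q — row 1: entry 0 ≤ 0; row 2: (1/2)/3 = 1/6; row 3: (91/4)/1 = 91/4. Minimum is 1/6 at row 2 (s2 leaves); pivot element 3.
Divide row 2 by 3; eliminate column q from the other rows.
z-row update in column s2: 0 − (-1)·(1/3) = 1/3.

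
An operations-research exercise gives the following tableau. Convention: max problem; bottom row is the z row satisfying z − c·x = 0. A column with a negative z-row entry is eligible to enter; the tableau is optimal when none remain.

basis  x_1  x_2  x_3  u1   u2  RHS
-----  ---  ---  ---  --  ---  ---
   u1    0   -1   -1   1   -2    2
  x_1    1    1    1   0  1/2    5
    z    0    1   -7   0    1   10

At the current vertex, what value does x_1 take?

5

x_1 is basic (row 2); its value is the RHS of that row, 5.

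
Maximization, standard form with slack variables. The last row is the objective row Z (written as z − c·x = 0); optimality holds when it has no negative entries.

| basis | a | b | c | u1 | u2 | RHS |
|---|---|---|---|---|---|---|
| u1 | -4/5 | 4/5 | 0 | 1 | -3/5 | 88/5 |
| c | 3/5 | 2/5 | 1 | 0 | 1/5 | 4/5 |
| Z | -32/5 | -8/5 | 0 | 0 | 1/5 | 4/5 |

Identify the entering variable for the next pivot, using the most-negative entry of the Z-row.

Negative Z-row entries: a: -32/5, b: -8/5.
The most negative is -32/5 in column a, so a enters.

a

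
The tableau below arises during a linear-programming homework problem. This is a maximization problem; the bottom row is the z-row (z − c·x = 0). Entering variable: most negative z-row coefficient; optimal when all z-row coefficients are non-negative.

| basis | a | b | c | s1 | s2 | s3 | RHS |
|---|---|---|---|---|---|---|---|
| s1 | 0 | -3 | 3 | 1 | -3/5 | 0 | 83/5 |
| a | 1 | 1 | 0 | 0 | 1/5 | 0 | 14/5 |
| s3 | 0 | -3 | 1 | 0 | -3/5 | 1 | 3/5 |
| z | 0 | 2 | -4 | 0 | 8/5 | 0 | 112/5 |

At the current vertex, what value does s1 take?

s1 is basic (row 1); its value is the RHS of that row, 83/5.

83/5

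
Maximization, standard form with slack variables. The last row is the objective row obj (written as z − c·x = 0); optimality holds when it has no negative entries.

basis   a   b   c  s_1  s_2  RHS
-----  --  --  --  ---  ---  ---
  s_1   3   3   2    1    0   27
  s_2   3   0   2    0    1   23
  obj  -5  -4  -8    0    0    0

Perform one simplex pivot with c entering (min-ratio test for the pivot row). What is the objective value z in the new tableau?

92

Ratio test on column c — row 1: 27/2 = 27/2; row 2: 23/2 = 23/2. Minimum is 23/2 at row 2 (s_2 leaves); pivot element 2.
Pivot on row 2; the obj-row RHS becomes 0 − (-8)·(23/2) = 92.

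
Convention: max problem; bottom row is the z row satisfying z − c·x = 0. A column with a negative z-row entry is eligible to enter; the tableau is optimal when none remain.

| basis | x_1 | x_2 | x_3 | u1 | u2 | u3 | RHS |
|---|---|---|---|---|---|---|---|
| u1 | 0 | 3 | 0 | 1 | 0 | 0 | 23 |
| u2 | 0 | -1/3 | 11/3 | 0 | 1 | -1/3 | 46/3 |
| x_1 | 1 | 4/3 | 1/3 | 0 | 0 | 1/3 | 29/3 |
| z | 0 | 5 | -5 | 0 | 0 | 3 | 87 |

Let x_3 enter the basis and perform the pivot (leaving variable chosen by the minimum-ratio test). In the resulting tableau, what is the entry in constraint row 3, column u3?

Ratio test on column x_3 — row 1: entry 0 ≤ 0; row 2: (46/3)/(11/3) = 46/11; row 3: (29/3)/(1/3) = 29. Minimum is 46/11 at row 2 (u2 leaves); pivot element 11/3.
Divide row 2 by 11/3; eliminate column x_3 from the other rows.
Row 3 update in column u3: 1/3 − (1/3)·(-1/11) = 4/11.

4/11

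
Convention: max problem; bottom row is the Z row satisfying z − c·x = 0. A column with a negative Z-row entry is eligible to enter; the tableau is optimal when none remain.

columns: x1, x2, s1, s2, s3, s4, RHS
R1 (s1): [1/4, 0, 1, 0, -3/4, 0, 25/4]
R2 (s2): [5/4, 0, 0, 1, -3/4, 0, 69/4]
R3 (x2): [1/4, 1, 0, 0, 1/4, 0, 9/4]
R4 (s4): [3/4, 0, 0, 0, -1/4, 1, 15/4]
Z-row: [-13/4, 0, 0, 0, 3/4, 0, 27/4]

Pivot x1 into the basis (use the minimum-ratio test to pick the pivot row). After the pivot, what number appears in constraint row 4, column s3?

Ratio test on column x1 — row 1: (25/4)/(1/4) = 25; row 2: (69/4)/(5/4) = 69/5; row 3: (9/4)/(1/4) = 9; row 4: (15/4)/(3/4) = 5. Minimum is 5 at row 4 (s4 leaves); pivot element 3/4.
Divide row 4 by 3/4; eliminate column x1 from the other rows.
In the new row 4, the s3 entry is the old entry divided by the pivot: (-1/4)/(3/4) = -1/3.

-1/3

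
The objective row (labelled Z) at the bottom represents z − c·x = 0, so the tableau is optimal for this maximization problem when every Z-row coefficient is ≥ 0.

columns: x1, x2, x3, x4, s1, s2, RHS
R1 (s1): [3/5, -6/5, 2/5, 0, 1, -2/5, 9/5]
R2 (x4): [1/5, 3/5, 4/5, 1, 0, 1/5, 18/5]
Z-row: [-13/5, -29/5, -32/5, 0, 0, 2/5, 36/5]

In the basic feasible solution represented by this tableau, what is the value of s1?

9/5

s1 is basic (row 1); its value is the RHS of that row, 9/5.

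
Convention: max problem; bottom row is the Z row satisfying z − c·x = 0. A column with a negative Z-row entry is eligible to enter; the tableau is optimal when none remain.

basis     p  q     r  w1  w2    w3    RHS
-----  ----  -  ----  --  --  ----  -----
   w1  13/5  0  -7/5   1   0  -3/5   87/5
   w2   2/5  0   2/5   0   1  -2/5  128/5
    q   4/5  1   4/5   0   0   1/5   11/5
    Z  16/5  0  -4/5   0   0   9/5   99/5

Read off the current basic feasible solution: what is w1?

87/5

w1 is basic (row 1); its value is the RHS of that row, 87/5.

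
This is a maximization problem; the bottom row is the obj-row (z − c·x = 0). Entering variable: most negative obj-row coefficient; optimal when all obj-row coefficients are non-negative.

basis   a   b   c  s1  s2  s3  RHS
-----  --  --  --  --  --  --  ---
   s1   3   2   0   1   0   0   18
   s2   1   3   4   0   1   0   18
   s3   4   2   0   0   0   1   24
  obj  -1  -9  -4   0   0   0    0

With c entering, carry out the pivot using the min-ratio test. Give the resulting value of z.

18

Ratio test on column c — row 1: entry 0 ≤ 0; row 2: 18/4 = 9/2; row 3: entry 0 ≤ 0. Minimum is 9/2 at row 2 (s2 leaves); pivot element 4.
Pivot on row 2; the obj-row RHS becomes 0 − (-4)·(9/2) = 18.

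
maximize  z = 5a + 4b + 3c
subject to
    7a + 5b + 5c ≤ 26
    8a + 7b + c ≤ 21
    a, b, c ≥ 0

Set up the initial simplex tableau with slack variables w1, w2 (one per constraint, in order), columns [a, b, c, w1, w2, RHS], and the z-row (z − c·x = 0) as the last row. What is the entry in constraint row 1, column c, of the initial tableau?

5

Constraint 1 has coefficient 5 on c.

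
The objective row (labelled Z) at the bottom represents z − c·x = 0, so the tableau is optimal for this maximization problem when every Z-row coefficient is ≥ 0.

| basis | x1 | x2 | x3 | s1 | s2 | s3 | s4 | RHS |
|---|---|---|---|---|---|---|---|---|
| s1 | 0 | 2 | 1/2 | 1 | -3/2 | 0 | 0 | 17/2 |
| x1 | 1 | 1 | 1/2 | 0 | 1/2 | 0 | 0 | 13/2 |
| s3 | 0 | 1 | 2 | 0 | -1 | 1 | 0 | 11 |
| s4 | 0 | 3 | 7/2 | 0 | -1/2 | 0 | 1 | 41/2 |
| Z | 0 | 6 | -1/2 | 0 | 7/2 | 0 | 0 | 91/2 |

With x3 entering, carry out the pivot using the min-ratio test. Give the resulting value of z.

Ratio test on column x3 — row 1: (17/2)/(1/2) = 17; row 2: (13/2)/(1/2) = 13; row 3: 11/2 = 11/2; row 4: (41/2)/(7/2) = 41/7. Minimum is 11/2 at row 3 (s3 leaves); pivot element 2.
Pivot on row 3; the Z-row RHS becomes 91/2 − (-1/2)·(11/2) = 193/4.

193/4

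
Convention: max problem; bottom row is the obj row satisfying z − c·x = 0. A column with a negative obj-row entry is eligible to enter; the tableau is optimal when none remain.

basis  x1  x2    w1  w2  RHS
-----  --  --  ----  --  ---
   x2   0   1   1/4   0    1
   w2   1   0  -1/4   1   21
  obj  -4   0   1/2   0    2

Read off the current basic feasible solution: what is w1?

0

w1 is not in the basis, so in the current basic feasible solution w1 = 0.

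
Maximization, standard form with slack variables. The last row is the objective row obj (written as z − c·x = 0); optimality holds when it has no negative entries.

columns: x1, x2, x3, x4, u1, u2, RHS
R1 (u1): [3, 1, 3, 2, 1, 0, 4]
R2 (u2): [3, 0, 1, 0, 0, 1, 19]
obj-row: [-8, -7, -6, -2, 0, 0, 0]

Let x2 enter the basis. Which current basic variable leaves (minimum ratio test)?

u1

Column x2 entries and ratios — u1: 4/1 = 4; u2: 0 ≤ 0, skip.
Smallest ratio is 4 in the row of u1, so u1 leaves.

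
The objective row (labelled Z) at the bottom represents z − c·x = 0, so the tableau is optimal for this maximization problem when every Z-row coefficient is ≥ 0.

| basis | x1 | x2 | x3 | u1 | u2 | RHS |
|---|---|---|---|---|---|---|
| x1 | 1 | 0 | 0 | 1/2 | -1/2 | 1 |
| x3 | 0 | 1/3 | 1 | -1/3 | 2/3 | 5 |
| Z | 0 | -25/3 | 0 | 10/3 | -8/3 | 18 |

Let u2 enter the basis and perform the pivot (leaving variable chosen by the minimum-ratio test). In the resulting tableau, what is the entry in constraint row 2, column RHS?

15/2

Ratio test on column u2 — row 1: entry -1/2 ≤ 0; row 2: 5/(2/3) = 15/2. Minimum is 15/2 at row 2 (x3 leaves); pivot element 2/3.
Divide row 2 by 2/3; eliminate column u2 from the other rows.
In the new row 2, the RHS entry is the old entry divided by the pivot: 5/(2/3) = 15/2.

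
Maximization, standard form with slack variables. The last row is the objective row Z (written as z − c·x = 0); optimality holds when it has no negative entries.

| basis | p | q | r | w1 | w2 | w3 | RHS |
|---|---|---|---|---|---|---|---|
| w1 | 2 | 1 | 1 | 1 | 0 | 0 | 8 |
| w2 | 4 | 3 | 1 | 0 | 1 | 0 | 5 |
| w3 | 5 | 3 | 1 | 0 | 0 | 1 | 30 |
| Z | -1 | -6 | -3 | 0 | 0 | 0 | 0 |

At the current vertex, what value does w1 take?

w1 is basic (row 1); its value is the RHS of that row, 8.

8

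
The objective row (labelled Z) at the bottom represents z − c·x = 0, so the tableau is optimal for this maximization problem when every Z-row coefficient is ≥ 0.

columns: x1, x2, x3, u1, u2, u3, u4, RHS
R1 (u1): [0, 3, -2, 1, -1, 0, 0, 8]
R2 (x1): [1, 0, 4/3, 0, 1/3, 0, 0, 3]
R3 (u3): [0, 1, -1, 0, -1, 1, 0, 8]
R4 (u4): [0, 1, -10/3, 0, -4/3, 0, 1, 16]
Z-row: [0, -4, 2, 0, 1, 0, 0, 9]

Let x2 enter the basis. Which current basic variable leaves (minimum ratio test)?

u1

Column x2 entries and ratios — u1: 8/3 = 8/3; x1: 0 ≤ 0, skip; u3: 8/1 = 8; u4: 16/1 = 16.
Smallest ratio is 8/3 in the row of u1, so u1 leaves.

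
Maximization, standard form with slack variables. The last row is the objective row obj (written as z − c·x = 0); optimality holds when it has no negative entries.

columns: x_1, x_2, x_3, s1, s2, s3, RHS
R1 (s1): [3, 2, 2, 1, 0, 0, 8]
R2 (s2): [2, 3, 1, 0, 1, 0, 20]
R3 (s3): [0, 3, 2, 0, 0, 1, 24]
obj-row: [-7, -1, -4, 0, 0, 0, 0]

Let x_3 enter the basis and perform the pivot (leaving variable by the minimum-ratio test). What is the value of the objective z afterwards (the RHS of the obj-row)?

16

Ratio test on column x_3 — row 1: 8/2 = 4; row 2: 20/1 = 20; row 3: 24/2 = 12. Minimum is 4 at row 1 (s1 leaves); pivot element 2.
Pivot on row 1; the obj-row RHS becomes 0 − (-4)·4 = 16.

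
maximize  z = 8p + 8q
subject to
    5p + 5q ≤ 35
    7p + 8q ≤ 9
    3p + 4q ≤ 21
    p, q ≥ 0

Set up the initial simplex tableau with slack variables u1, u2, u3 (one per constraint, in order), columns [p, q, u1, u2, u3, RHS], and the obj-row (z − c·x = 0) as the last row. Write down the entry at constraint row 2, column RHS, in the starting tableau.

9

The RHS of constraint 2 is b_2 = 9.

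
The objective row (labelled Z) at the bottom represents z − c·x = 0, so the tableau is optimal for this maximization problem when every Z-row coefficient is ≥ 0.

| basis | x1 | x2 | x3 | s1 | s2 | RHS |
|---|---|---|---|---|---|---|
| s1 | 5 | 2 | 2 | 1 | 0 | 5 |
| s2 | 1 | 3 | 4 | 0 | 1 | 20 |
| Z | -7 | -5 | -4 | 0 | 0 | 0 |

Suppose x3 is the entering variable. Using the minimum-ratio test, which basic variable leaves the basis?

Column x3 entries and ratios — s1: 5/2 = 5/2; s2: 20/4 = 5.
Smallest ratio is 5/2 in the row of s1, so s1 leaves.

s1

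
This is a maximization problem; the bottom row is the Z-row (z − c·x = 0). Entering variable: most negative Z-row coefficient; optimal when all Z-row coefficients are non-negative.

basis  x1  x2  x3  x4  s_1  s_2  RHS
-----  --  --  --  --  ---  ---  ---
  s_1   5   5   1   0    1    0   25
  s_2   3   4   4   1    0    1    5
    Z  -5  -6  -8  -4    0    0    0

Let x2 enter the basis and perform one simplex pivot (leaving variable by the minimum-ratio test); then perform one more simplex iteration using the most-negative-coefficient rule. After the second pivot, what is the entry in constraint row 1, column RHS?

Ratio test on column x2 — row 1: 25/5 = 5; row 2: 5/4 = 5/4. Minimum is 5/4 at row 2 (s_2 leaves); pivot element 4.
Divide row 2 by 4; eliminate column x2 from the other rows.
Second iteration: most negative Z-row entry is -5/2 in column x4, so x4 enters.
Ratio test on column x4 — row 1: entry -5/4 ≤ 0; row 2: (5/4)/(1/4) = 5. Minimum is 5 at row 2 (x2 leaves); pivot element 1/4.
Divide row 2 by 1/4; eliminate column x4 from the other rows.
After both pivots, the entry at constraint row 1, column RHS is 25.

25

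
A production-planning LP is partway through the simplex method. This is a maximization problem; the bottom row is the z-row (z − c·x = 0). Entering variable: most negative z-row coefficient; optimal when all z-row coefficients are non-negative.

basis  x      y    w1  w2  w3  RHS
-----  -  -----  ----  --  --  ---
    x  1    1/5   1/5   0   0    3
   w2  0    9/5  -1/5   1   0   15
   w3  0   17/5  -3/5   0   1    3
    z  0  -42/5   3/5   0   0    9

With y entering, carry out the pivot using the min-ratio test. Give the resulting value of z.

Ratio test on column y — row 1: 3/(1/5) = 15; row 2: 15/(9/5) = 25/3; row 3: 3/(17/5) = 15/17. Minimum is 15/17 at row 3 (w3 leaves); pivot element 17/5.
Pivot on row 3; the z-row RHS becomes 9 − (-42/5)·(15/17) = 279/17.

279/17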